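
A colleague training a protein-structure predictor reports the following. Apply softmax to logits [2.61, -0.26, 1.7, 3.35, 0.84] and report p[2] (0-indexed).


Exponentials: e^2.61=13.5991, e^-0.26=0.7711, e^1.7=5.4739, e^3.35=28.5027, e^0.84=2.3164
Sum = 50.6632
Softmax = [0.2684, 0.0152, 0.108, 0.5626, 0.0457]
p[2] = 5.4739/50.6632 = 0.108

0.108


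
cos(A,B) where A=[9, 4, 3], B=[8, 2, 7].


A·B = 9·8 + 4·2 + 3·7 = 101
‖A‖ = √106 = 10.2956, ‖B‖ = √117 = 10.8167
cos = 101/(√106·√117) = 101/√12402 = 0.9069

0.9069


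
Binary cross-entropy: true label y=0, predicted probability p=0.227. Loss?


BCE = -[y·ln(p) + (1-y)·ln(1-p)]
= -0 - 1·ln(1-0.227)
= -ln(0.773) = 0.2575

0.2575


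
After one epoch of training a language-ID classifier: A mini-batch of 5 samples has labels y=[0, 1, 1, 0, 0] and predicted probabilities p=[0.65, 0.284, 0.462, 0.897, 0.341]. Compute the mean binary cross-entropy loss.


L[0] = -ln(1-0.65) = -ln(0.35) = 1.0498
L[1] = -ln(0.284) = 1.2588
L[2] = -ln(0.462) = 0.7722
L[3] = -ln(1-0.897) = -ln(0.103) = 2.273
L[4] = -ln(1-0.341) = -ln(0.659) = 0.417
mean = (1.0498 + 1.2588 + 0.7722 + 2.273 + 0.417)/5 = 1.1542

1.1542


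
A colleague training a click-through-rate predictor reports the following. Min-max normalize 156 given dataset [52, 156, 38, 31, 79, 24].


min=24, max=156
(156-24)/(156-24) = 132/132 = 1.0

1.0


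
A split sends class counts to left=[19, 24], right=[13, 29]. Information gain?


Parent = [32, 53], H_parent = 0.9555
H_left = 0.9902 (n=43), H_right = 0.8926 (n=42)
H_children = (43/85)·0.9902 + (42/85)·0.8926 = 0.942
IG = 0.9555 - 0.942 = 0.0135

0.0135


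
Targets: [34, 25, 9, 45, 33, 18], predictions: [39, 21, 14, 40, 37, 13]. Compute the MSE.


Squared errors: (34-39)²=25, (25-21)²=16, (9-14)²=25, (45-40)²=25, (33-37)²=16, (18-13)²=25
Sum = 132
MSE = 132/6 = 22

22


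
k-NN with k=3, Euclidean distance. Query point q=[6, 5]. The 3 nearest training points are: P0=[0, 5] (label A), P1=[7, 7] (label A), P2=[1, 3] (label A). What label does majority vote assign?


d(q,P0) = 6.0  (label A)
d(q,P1) = 2.2361  (label A)
d(q,P2) = 5.3852  (label A)
Votes: A=3, B=0
Majority → A

A


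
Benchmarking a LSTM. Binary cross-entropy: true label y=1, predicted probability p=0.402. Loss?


BCE = -[y·ln(p) + (1-y)·ln(1-p)]
= -1·ln(0.402) - 0
= -ln(0.402) = 0.9113

0.9113


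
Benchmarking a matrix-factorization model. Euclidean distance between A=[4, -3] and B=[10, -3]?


d = √((4-10)² + (-3+ 3)²)
  = √(36 + 0)
  = √36 = 6.0

6.0


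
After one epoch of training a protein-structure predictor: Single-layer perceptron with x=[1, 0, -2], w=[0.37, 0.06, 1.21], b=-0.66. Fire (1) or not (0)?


z = (1)·(0.37) + (0)·(0.06) + (-2)·(1.21) - 0.66
  = -2.71
step(z) = 0 (z<0)

0


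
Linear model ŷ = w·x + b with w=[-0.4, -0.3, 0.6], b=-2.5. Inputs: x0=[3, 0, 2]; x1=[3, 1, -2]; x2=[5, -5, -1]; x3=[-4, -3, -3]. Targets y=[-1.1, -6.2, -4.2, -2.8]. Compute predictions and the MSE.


ŷ0 = (-0.4)·(3) + (-0.3)·(0) + (0.6)·(2) - 2.5 = -2.5
ŷ1 = (-0.4)·(3) + (-0.3)·(1) + (0.6)·(-2) - 2.5 = -5.2
ŷ2 = (-0.4)·(5) + (-0.3)·(-5) + (0.6)·(-1) - 2.5 = -3.6
ŷ3 = (-0.4)·(-4) + (-0.3)·(-3) + (0.6)·(-3) - 2.5 = -1.8
errors² = [1.96, 1.0, 0.36, 1.0]
MSE = 4.3200/4 = 1.08

1.08


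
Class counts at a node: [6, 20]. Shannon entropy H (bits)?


Probabilities: [6/26, 20/26] ≈ [0.2308, 0.7692]
H = -((6/26)·log₂(6/26) + (20/26)·log₂(20/26))
  = 0.7793 bits

0.7793 bits


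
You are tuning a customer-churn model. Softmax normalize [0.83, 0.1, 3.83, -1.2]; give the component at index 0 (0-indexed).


Exponentials: e^0.83=2.2933, e^0.1=1.1052, e^3.83=46.0625, e^-1.2=0.3012
Sum = 49.7622
Softmax = [0.0461, 0.0222, 0.9257, 0.0061]
p[0] = 2.2933/49.7622 = 0.0461

0.0461


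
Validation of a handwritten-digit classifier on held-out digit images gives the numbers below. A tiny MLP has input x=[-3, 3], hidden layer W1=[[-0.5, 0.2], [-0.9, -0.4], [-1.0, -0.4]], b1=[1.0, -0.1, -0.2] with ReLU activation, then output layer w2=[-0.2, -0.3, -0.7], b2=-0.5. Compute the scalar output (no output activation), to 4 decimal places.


z1[0] = (-0.5)·(-3) + (0.2)·(3) + 1.0 = 3.1
z1[1] = (-0.9)·(-3) + (-0.4)·(3) - 0.1 = 1.4
z1[2] = (-1.0)·(-3) + (-0.4)·(3) - 0.2 = 1.6
h = ReLU(z1) = [3.1, 1.4, 1.6]
output = (-0.2)·(3.1) + (-0.3)·(1.4) + (-0.7)·(1.6) - 0.5 = -2.66

-2.66


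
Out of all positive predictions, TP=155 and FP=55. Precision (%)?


Precision = TP/(TP+FP)
= 155/(155+55)
= 155/210 = 73.81%

73.81%


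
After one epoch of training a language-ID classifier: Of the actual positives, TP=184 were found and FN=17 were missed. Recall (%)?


Recall = TP/(TP+FN)
= 184/(184+17)
= 184/201 = 91.54%

91.54%


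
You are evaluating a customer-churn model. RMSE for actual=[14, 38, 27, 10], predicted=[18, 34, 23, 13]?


MSE = 57/4 = 14.25
RMSE = √(57/4) = 3.7749

3.7749


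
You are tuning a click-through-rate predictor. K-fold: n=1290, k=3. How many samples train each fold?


Fold size = 1290/3 = 430
Training per fold = 1290 - 430 = 860

860


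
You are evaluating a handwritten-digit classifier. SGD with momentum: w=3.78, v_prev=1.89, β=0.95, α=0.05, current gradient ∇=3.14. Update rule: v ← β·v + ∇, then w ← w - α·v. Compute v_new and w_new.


v_new = 0.95·1.89 + 3.14 = 1.7955 + 3.14 = 4.9355
w_new = 3.78 - 0.05·4.9355 = 3.78 - 0.246775 = 3.533225

v_new=4.9355, w_new=3.533225


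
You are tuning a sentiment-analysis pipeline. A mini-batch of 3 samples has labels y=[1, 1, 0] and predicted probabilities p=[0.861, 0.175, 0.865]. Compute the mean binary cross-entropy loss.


L[0] = -ln(0.861) = 0.1497
L[1] = -ln(0.175) = 1.743
L[2] = -ln(1-0.865) = -ln(0.135) = 2.0025
mean = (0.1497 + 1.743 + 2.0025)/3 = 1.2984

1.2984


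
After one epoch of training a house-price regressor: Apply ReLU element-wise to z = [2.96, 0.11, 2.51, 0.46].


ReLU(2.96) = max(0, 2.96) = 2.96
ReLU(0.11) = max(0, 0.11) = 0.11
ReLU(2.51) = max(0, 2.51) = 2.51
ReLU(0.46) = max(0, 0.46) = 0.46
result = [2.96, 0.11, 2.51, 0.46]

[2.96, 0.11, 2.51, 0.46]


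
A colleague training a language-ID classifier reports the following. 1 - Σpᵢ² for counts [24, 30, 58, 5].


Probabilities: [24/117, 30/117, 58/117, 5/117] ≈ [0.2051, 0.2564, 0.4957, 0.0427]
Σpᵢ² = (576 + 900 + 3364 + 25)/117² = 4865/13689
Gini = 1 - Σpᵢ² = 1 - 4865/13689 = 0.6446

0.6446


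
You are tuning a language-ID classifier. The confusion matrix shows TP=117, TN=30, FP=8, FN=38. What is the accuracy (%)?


Accuracy = (TP+TN)/(TP+TN+FP+FN)
= (117+30)/(193)
= 147/193 = 76.17%

76.17%


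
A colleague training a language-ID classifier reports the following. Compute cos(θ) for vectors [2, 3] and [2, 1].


A·B = 2·2 + 3·1 = 7
‖A‖ = √13 = 3.6056, ‖B‖ = √5 = 2.2361
cos = 7/(√13·√5) = 7/√65 = 0.8682

0.8682


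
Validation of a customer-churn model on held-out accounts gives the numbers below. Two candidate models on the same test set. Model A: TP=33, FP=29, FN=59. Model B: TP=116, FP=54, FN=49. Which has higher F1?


Model A: P=33/62=0.5323, R=33/92=0.3587, F1=2PR/(P+R)=2TP/(2TP+FP+FN)=66/154=0.4286
Model B: P=116/170=0.6824, R=116/165=0.703, F1=2PR/(P+R)=2TP/(2TP+FP+FN)=232/335=0.6925
0.4286 < 0.6925 → Model B

Model B


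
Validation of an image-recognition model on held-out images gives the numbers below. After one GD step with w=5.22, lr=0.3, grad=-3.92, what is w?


w_new = w - α·∇
= 5.22 - 0.3·-3.92
= 5.22 + 1.176
= 6.396

6.396


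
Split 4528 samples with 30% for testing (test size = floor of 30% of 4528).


Test = ⌊4528·30/100⌋ = 1358
Train = 4528 - 1358 = 3170

Train: 3170, Test: 1358


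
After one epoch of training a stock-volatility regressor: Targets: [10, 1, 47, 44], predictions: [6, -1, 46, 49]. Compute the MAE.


Absolute errors: |10-6|=4, |1+ 1|=2, |47-46|=1, |44-49|=5
Sum = 12
MAE = 12/4 = 3

3


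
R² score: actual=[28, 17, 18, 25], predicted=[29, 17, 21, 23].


ȳ = 22
SS_res = Σ(y-ŷ)² = 14
SS_tot = Σ(y-ȳ)² = 86
R² = 1 - SS_res/SS_tot = 1 - 0.1628 = 0.8372

0.8372


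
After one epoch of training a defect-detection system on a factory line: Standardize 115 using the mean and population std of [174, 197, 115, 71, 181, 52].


μ = 131.6667, σ = 55.9752
z = (115 - 131.6667)/55.9752 = -0.2978

-0.2978


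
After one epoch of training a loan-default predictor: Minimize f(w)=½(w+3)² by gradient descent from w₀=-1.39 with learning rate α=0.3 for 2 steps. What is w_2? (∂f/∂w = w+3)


step 1: grad = -1.39+3 = 1.61; w = -1.39 - 0.3·(1.61) = -1.873
step 2: grad = -1.873+3 = 1.127; w = -1.873 - 0.3·(1.127) = -2.2111

-2.2111


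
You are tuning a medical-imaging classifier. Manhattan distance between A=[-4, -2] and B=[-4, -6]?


d = |-4+ 4| + |-2+ 6|
  = 0 + 4
  = 4

4


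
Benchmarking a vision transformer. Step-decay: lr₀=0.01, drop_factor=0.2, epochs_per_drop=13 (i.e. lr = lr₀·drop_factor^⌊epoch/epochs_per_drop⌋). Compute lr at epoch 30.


n_drops = ⌊30/13⌋ = 2
lr = 0.01·0.2^2 = 0.01·0.04 = 0.0004

0.0004


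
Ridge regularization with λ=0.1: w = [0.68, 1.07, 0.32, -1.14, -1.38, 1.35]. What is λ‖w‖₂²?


‖w‖₂² = (0.68)² + (1.07)² + (0.32)² + (-1.14)² + (-1.38)² + (1.35)²
     = 0.4624 + 1.1449 + 0.1024 + 1.2996 + 1.9044 + 1.8225
     = 6.7362
λ·‖w‖₂² = 0.1·6.7362 = 0.67362

0.67362


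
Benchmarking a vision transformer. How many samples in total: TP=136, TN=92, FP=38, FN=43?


Total = TP + TN + FP + FN
= 136 + 92 + 38 + 43
= 309
(Predicted positive: 174, predicted negative: 135)

309


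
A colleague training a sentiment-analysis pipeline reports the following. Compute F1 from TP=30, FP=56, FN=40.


Precision = 30/86 = 0.3488
Recall = 30/70 = 0.4286
F1 = 2·P·R/(P+R) = 2·TP/(2·TP+FP+FN) = 60/(60+56+40) = 60/156 = 0.3846

0.3846


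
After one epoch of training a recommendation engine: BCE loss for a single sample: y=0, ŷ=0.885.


BCE = -[y·ln(p) + (1-y)·ln(1-p)]
= -0 - 1·ln(1-0.885)
= -ln(0.115) = 2.1628

2.1628


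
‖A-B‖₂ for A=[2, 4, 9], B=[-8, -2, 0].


d = √((2+ 8)² + (4+ 2)² + (9-0)²)
  = √(100 + 36 + 81)
  = √217 = 14.7309

14.7309


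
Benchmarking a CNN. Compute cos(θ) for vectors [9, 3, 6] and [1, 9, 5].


A·B = 9·1 + 3·9 + 6·5 = 66
‖A‖ = √126 = 11.225, ‖B‖ = √107 = 10.3441
cos = 66/(√126·√107) = 66/√13482 = 0.5684

0.5684


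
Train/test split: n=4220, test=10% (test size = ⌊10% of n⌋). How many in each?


Test = ⌊4220·10/100⌋ = 422
Train = 4220 - 422 = 3798

Train: 3798, Test: 422


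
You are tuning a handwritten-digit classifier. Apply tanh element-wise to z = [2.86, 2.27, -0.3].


tanh(2.86) = 0.9935
tanh(2.27) = 0.9789
tanh(-0.3) = -0.2913
result = [0.9935, 0.9789, -0.2913]

[0.9935, 0.9789, -0.2913]


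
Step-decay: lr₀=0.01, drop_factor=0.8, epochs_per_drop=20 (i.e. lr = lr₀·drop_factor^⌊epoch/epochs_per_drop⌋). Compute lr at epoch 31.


n_drops = ⌊31/20⌋ = 1
lr = 0.01·0.8^1 = 0.01·0.8 = 0.008

0.008


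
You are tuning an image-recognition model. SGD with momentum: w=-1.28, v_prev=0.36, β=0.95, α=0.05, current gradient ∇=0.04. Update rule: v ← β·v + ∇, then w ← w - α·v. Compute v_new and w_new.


v_new = 0.95·0.36 + 0.04 = 0.342 + 0.04 = 0.382
w_new = -1.28 - 0.05·0.382 = -1.28 - 0.0191 = -1.2991

v_new=0.382, w_new=-1.2991


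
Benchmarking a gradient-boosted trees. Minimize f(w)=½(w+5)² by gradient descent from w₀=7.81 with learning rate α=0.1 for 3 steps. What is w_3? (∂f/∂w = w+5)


step 1: grad = 7.81+5 = 12.81; w = 7.81 - 0.1·(12.81) = 6.529
step 2: grad = 6.529+5 = 11.529; w = 6.529 - 0.1·(11.529) = 5.3761
step 3: grad = 5.3761+5 = 10.3761; w = 5.3761 - 0.1·(10.3761) = 4.33849

4.33849


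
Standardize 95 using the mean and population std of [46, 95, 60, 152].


μ = 88.25, σ = 40.9046
z = (95 - 88.25)/40.9046 = 0.165

0.165


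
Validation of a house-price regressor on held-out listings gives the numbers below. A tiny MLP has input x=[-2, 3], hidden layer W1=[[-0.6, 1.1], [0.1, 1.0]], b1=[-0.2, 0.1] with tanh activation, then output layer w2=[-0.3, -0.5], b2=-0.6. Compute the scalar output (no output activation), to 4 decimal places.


z1[0] = (-0.6)·(-2) + (1.1)·(3) - 0.2 = 4.3
z1[1] = (0.1)·(-2) + (1.0)·(3) + 0.1 = 2.9
h = tanh(z1) = [0.9996, 0.994]
output = (-0.3)·(0.9996) + (-0.5)·(0.994) - 0.6 = -1.3969

-1.3969


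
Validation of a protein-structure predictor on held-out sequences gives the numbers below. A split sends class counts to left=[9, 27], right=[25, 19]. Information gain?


Parent = [34, 46], H_parent = 0.9837
H_left = 0.8113 (n=36), H_right = 0.9865 (n=44)
H_children = (36/80)·0.8113 + (44/80)·0.9865 = 0.9077
IG = 0.9837 - 0.9077 = 0.076

0.076


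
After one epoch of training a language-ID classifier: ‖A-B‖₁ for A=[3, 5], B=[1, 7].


d = |3-1| + |5-7|
  = 2 + 2
  = 4

4


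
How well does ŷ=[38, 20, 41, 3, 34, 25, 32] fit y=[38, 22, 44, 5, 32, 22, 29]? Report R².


ȳ = 27.4286
SS_res = Σ(y-ŷ)² = 39
SS_tot = Σ(y-ȳ)² = 971.71
R² = 1 - SS_res/SS_tot = 1 - 0.0401 = 0.9599

0.9599


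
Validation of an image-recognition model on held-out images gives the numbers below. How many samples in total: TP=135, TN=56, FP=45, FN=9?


Total = TP + TN + FP + FN
= 135 + 56 + 45 + 9
= 245
(Predicted positive: 180, predicted negative: 65)

245


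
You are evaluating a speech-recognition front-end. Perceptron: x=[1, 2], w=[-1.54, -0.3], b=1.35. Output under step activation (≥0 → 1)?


z = (1)·(-1.54) + (2)·(-0.3) + 1.35
  = -0.79
step(z) = 0 (z<0)

0


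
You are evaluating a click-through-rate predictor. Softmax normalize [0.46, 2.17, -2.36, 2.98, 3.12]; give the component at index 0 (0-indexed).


Exponentials: e^0.46=1.5841, e^2.17=8.7583, e^-2.36=0.0944, e^2.98=19.6878, e^3.12=22.6464
Sum = 52.771
Softmax = [0.03, 0.166, 0.0018, 0.3731, 0.4291]
p[0] = 1.5841/52.771 = 0.03

0.03


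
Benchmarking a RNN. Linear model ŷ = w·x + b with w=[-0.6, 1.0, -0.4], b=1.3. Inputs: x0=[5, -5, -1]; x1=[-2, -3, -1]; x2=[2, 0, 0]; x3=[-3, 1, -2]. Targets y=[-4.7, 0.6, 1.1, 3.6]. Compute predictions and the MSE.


ŷ0 = (-0.6)·(5) + (1.0)·(-5) + (-0.4)·(-1) + 1.3 = -6.3
ŷ1 = (-0.6)·(-2) + (1.0)·(-3) + (-0.4)·(-1) + 1.3 = -0.1
ŷ2 = (-0.6)·(2) + (1.0)·(0) + (-0.4)·(0) + 1.3 = 0.1
ŷ3 = (-0.6)·(-3) + (1.0)·(1) + (-0.4)·(-2) + 1.3 = 4.9
errors² = [2.56, 0.49, 1.0, 1.69]
MSE = 5.7400/4 = 1.435

1.435


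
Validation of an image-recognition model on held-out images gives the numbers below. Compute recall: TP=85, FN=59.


Recall = TP/(TP+FN)
= 85/(85+59)
= 85/144 = 59.03%

59.03%


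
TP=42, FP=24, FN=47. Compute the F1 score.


Precision = 42/66 = 0.6364
Recall = 42/89 = 0.4719
F1 = 2·P·R/(P+R) = 2·TP/(2·TP+FP+FN) = 84/(84+24+47) = 84/155 = 0.5419

0.5419


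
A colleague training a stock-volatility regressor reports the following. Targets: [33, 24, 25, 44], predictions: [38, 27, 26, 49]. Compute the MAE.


Absolute errors: |33-38|=5, |24-27|=3, |25-26|=1, |44-49|=5
Sum = 14
MAE = 14/4 = 7/2

7/2


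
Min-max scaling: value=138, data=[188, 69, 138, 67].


min=67, max=188
(138-67)/(188-67) = 71/121 = 0.5868

0.5868


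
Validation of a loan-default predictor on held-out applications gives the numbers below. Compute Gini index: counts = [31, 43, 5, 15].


Probabilities: [31/94, 43/94, 5/94, 15/94] ≈ [0.3298, 0.4574, 0.0532, 0.1596]
Σpᵢ² = (961 + 1849 + 25 + 225)/94² = 3060/8836
Gini = 1 - Σpᵢ² = 1 - 3060/8836 = 0.6537

0.6537


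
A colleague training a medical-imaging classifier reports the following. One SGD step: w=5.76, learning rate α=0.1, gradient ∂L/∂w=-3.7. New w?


w_new = w - α·∇
= 5.76 - 0.1·-3.7
= 5.76 + 0.37
= 6.13

6.13


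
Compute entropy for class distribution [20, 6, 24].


Probabilities: [20/50, 6/50, 24/50] ≈ [0.4, 0.12, 0.48]
H = -((20/50)·log₂(20/50) + (6/50)·log₂(6/50) + (24/50)·log₂(24/50))
  = 1.4041 bits

1.4041 bits


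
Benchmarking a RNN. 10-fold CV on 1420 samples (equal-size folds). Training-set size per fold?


Fold size = 1420/10 = 142
Training per fold = 1420 - 142 = 1278

1278


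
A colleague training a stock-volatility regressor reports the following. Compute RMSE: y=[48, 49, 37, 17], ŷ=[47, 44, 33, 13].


MSE = 58/4 = 14.5
RMSE = √(58/4) = 3.8079

3.8079


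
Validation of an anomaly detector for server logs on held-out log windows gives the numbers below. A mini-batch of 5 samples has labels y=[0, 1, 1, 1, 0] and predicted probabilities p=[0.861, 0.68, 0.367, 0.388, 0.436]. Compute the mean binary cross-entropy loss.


L[0] = -ln(1-0.861) = -ln(0.139) = 1.9733
L[1] = -ln(0.68) = 0.3857
L[2] = -ln(0.367) = 1.0024
L[3] = -ln(0.388) = 0.9467
L[4] = -ln(1-0.436) = -ln(0.564) = 0.5727
mean = (1.9733 + 0.3857 + 1.0024 + 0.9467 + 0.5727)/5 = 0.9762

0.9762


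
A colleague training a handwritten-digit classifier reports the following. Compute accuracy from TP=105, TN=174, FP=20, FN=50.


Accuracy = (TP+TN)/(TP+TN+FP+FN)
= (105+174)/(349)
= 279/349 = 79.94%

79.94%


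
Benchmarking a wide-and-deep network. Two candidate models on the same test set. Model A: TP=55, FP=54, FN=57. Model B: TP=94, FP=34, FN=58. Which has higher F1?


Model A: P=55/109=0.5046, R=55/112=0.4911, F1=2PR/(P+R)=2TP/(2TP+FP+FN)=110/221=0.4977
Model B: P=94/128=0.7344, R=94/152=0.6184, F1=2PR/(P+R)=2TP/(2TP+FP+FN)=188/280=0.6714
0.4977 < 0.6714 → Model B

Model B


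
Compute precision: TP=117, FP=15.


Precision = TP/(TP+FP)
= 117/(117+15)
= 117/132 = 88.64%

88.64%


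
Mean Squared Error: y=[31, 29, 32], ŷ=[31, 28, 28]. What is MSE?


Squared errors: (31-31)²=0, (29-28)²=1, (32-28)²=16
Sum = 17
MSE = 17/3 = 17/3

17/3


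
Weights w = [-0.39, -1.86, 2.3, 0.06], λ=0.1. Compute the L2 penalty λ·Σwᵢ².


‖w‖₂² = (-0.39)² + (-1.86)² + (2.3)² + (0.06)²
     = 0.1521 + 3.4596 + 5.29 + 0.0036
     = 8.9053
λ·‖w‖₂² = 0.1·8.9053 = 0.89053

0.89053


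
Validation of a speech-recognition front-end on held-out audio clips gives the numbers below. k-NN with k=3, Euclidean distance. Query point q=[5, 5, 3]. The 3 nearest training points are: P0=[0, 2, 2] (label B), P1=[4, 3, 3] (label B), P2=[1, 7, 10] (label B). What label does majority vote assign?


d(q,P0) = 5.9161  (label B)
d(q,P1) = 2.2361  (label B)
d(q,P2) = 8.3066  (label B)
Votes: A=0, B=3
Majority → B

B


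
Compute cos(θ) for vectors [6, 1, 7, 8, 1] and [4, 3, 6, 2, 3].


A·B = 6·4 + 1·3 + 7·6 + 8·2 + 1·3 = 88
‖A‖ = √151 = 12.2882, ‖B‖ = √74 = 8.6023
cos = 88/(√151·√74) = 88/√11174 = 0.8325

0.8325


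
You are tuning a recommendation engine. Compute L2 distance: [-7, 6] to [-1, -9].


d = √((-7+ 1)² + (6+ 9)²)
  = √(36 + 225)
  = √261 = 16.1555

16.1555


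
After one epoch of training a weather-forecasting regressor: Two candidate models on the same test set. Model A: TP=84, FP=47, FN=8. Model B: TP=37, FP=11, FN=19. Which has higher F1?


Model A: P=84/131=0.6412, R=84/92=0.913, F1=2PR/(P+R)=2TP/(2TP+FP+FN)=168/223=0.7534
Model B: P=37/48=0.7708, R=37/56=0.6607, F1=2PR/(P+R)=2TP/(2TP+FP+FN)=74/104=0.7115
0.7534 > 0.7115 → Model A

Model A


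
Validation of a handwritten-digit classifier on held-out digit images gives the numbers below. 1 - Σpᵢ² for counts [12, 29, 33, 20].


Probabilities: [12/94, 29/94, 33/94, 20/94] ≈ [0.1277, 0.3085, 0.3511, 0.2128]
Σpᵢ² = (144 + 841 + 1089 + 400)/94² = 2474/8836
Gini = 1 - Σpᵢ² = 1 - 2474/8836 = 0.72

0.72


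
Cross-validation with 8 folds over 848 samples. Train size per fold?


Fold size = 848/8 = 106
Training per fold = 848 - 106 = 742

742


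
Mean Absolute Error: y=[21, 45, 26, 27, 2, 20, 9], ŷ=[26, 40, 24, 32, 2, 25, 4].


Absolute errors: |21-26|=5, |45-40|=5, |26-24|=2, |27-32|=5, |2-2|=0, |20-25|=5, |9-4|=5
Sum = 27
MAE = 27/7 = 27/7

27/7


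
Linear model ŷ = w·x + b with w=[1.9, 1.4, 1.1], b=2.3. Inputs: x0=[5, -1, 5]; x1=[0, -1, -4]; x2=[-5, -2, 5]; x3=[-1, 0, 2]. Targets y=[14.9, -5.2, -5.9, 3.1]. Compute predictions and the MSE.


ŷ0 = (1.9)·(5) + (1.4)·(-1) + (1.1)·(5) + 2.3 = 15.9
ŷ1 = (1.9)·(0) + (1.4)·(-1) + (1.1)·(-4) + 2.3 = -3.5
ŷ2 = (1.9)·(-5) + (1.4)·(-2) + (1.1)·(5) + 2.3 = -4.5
ŷ3 = (1.9)·(-1) + (1.4)·(0) + (1.1)·(2) + 2.3 = 2.6
errors² = [1.0, 2.89, 1.96, 0.25]
MSE = 6.1000/4 = 1.525

1.525


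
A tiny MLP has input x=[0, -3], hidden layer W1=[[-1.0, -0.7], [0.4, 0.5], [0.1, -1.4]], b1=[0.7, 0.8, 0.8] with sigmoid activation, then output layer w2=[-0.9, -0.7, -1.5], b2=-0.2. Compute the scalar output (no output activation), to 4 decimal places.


z1[0] = (-1.0)·(0) + (-0.7)·(-3) + 0.7 = 2.8
z1[1] = (0.4)·(0) + (0.5)·(-3) + 0.8 = -0.7
z1[2] = (0.1)·(0) + (-1.4)·(-3) + 0.8 = 5.0
h = sigmoid(z1) = [0.9427, 0.3318, 0.9933]
output = (-0.9)·(0.9427) + (-0.7)·(0.3318) + (-1.5)·(0.9933) - 0.2 = -2.7706

-2.7706


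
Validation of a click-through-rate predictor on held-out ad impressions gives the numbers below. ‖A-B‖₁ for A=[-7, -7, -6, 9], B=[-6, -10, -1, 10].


d = |-7+ 6| + |-7+ 10| + |-6+ 1| + |9-10|
  = 1 + 3 + 5 + 1
  = 10

10


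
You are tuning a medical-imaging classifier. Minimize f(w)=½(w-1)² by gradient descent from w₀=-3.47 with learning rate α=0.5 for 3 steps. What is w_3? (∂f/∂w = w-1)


step 1: grad = -3.47-1 = -4.47; w = -3.47 - 0.5·(-4.47) = -1.235
step 2: grad = -1.235-1 = -2.235; w = -1.235 - 0.5·(-2.235) = -0.1175
step 3: grad = -0.1175-1 = -1.1175; w = -0.1175 - 0.5·(-1.1175) = 0.44125

0.44125


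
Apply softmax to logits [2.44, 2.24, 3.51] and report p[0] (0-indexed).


Exponentials: e^2.44=11.473, e^2.24=9.3933, e^3.51=33.4483
Sum = 54.3146
Softmax = [0.2112, 0.1729, 0.6158]
p[0] = 11.473/54.3146 = 0.2112

0.2112


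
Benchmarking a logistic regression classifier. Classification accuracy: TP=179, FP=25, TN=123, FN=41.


Accuracy = (TP+TN)/(TP+TN+FP+FN)
= (179+123)/(368)
= 302/368 = 82.07%

82.07%


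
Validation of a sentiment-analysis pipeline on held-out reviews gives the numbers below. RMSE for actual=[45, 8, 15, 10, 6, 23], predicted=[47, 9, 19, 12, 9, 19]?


MSE = 50/6 = 8.3333
RMSE = √(50/6) = 2.8868

2.8868


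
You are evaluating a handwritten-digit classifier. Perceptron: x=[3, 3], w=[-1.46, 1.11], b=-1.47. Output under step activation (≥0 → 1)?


z = (3)·(-1.46) + (3)·(1.11) - 1.47
  = -2.52
step(z) = 0 (z<0)

0


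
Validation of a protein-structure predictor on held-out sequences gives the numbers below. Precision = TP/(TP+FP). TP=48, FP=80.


Precision = TP/(TP+FP)
= 48/(48+80)
= 48/128 = 37.5%

37.5%


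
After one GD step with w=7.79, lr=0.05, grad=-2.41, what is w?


w_new = w - α·∇
= 7.79 - 0.05·-2.41
= 7.79 + 0.1205
= 7.9105

7.9105


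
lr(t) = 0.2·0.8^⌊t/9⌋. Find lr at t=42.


n_drops = ⌊42/9⌋ = 4
lr = 0.2·0.8^4 = 0.2·0.4096 = 0.08192

0.08192


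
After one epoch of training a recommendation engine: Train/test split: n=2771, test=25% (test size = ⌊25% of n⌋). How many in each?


Test = ⌊2771·25/100⌋ = 692
Train = 2771 - 692 = 2079

Train: 2079, Test: 692


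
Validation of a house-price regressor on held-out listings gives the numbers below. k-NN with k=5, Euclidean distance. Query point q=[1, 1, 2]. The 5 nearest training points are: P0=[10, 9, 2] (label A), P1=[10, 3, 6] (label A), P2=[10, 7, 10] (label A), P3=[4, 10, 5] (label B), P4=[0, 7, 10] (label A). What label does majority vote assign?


d(q,P0) = 12.0416  (label A)
d(q,P1) = 10.0499  (label A)
d(q,P2) = 13.4536  (label A)
d(q,P3) = 9.9499  (label B)
d(q,P4) = 10.0499  (label A)
Votes: A=4, B=1
Majority → A

A


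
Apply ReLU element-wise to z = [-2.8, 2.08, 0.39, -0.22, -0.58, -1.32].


ReLU(-2.8) = max(0, -2.8) = 0.0
ReLU(2.08) = max(0, 2.08) = 2.08
ReLU(0.39) = max(0, 0.39) = 0.39
ReLU(-0.22) = max(0, -0.22) = 0.0
ReLU(-0.58) = max(0, -0.58) = 0.0
ReLU(-1.32) = max(0, -1.32) = 0.0
result = [0.0, 2.08, 0.39, 0.0, 0.0, 0.0]

[0.0, 2.08, 0.39, 0.0, 0.0, 0.0]


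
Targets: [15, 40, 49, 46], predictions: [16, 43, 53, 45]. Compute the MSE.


Squared errors: (15-16)²=1, (40-43)²=9, (49-53)²=16, (46-45)²=1
Sum = 27
MSE = 27/4 = 27/4

27/4


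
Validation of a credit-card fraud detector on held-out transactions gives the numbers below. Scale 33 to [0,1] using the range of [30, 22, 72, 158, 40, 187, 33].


min=22, max=187
(33-22)/(187-22) = 11/165 = 0.0667

0.0667


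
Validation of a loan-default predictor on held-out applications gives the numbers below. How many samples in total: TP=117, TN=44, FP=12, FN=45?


Total = TP + TN + FP + FN
= 117 + 44 + 12 + 45
= 218
(Predicted positive: 129, predicted negative: 89)

218


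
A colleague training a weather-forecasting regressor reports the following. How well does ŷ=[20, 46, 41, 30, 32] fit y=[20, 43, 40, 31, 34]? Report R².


ȳ = 33.6
SS_res = Σ(y-ŷ)² = 15
SS_tot = Σ(y-ȳ)² = 321.2
R² = 1 - SS_res/SS_tot = 1 - 0.0467 = 0.9533

0.9533


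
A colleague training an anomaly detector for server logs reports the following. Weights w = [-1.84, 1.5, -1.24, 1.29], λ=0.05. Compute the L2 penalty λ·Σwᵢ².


‖w‖₂² = (-1.84)² + (1.5)² + (-1.24)² + (1.29)²
     = 3.3856 + 2.25 + 1.5376 + 1.6641
     = 8.8373
λ·‖w‖₂² = 0.05·8.8373 = 0.441865

0.441865


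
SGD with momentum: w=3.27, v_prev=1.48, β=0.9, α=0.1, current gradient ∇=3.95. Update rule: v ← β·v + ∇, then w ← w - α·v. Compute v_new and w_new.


v_new = 0.9·1.48 + 3.95 = 1.332 + 3.95 = 5.282
w_new = 3.27 - 0.1·5.282 = 3.27 - 0.5282 = 2.7418

v_new=5.282, w_new=2.7418


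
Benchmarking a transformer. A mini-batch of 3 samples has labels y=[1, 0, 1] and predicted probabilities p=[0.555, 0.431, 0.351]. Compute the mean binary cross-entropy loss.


L[0] = -ln(0.555) = 0.5888
L[1] = -ln(1-0.431) = -ln(0.569) = 0.5639
L[2] = -ln(0.351) = 1.047
mean = (0.5888 + 0.5639 + 1.047)/3 = 0.7332

0.7332


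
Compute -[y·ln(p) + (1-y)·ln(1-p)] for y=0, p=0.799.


BCE = -[y·ln(p) + (1-y)·ln(1-p)]
= -0 - 1·ln(1-0.799)
= -ln(0.201) = 1.6045

1.6045


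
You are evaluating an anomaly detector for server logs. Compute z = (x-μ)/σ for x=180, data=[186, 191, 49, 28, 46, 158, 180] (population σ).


μ = 119.7143, σ = 69.0977
z = (180 - 119.7143)/69.0977 = 0.8725

0.8725


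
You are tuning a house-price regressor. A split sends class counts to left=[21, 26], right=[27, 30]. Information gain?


Parent = [48, 56], H_parent = 0.9957
H_left = 0.9918 (n=47), H_right = 0.998 (n=57)
H_children = (47/104)·0.9918 + (57/104)·0.998 = 0.9952
IG = 0.9957 - 0.9952 = 0.0005

0.0005


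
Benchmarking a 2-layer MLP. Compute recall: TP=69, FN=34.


Recall = TP/(TP+FN)
= 69/(69+34)
= 69/103 = 66.99%

66.99%


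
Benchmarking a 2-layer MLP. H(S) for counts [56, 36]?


Probabilities: [56/92, 36/92] ≈ [0.6087, 0.3913]
H = -((56/92)·log₂(56/92) + (36/92)·log₂(36/92))
  = 0.9656 bits

0.9656 bits


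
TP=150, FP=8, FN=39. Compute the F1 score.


Precision = 150/158 = 0.9494
Recall = 150/189 = 0.7937
F1 = 2·P·R/(P+R) = 2·TP/(2·TP+FP+FN) = 300/(300+8+39) = 300/347 = 0.8646

0.8646


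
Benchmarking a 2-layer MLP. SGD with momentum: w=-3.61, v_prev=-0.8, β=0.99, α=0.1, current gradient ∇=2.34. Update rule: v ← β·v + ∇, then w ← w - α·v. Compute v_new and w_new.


v_new = 0.99·-0.8 + 2.34 = -0.792 + 2.34 = 1.548
w_new = -3.61 - 0.1·1.548 = -3.61 - 0.1548 = -3.7648

v_new=1.548, w_new=-3.7648


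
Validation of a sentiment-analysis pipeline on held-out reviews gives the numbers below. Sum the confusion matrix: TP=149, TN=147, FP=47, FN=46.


Total = TP + TN + FP + FN
= 149 + 147 + 47 + 46
= 389
(Predicted positive: 196, predicted negative: 193)

389


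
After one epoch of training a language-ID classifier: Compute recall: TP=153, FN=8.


Recall = TP/(TP+FN)
= 153/(153+8)
= 153/161 = 95.03%

95.03%


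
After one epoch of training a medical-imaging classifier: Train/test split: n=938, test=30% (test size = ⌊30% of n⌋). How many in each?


Test = ⌊938·30/100⌋ = 281
Train = 938 - 281 = 657

Train: 657, Test: 281


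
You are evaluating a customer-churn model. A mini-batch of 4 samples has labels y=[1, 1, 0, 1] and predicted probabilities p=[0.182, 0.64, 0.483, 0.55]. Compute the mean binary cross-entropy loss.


L[0] = -ln(0.182) = 1.7037
L[1] = -ln(0.64) = 0.4463
L[2] = -ln(1-0.483) = -ln(0.517) = 0.6597
L[3] = -ln(0.55) = 0.5978
mean = (1.7037 + 0.4463 + 0.6597 + 0.5978)/4 = 0.8519

0.8519


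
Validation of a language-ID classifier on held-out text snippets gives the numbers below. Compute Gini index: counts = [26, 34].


Probabilities: [26/60, 34/60] ≈ [0.4333, 0.5667]
Σpᵢ² = (676 + 1156)/60² = 1832/3600
Gini = 1 - Σpᵢ² = 1 - 1832/3600 = 0.4911

0.4911


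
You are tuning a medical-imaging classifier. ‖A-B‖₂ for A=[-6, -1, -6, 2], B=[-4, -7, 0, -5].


d = √((-6+ 4)² + (-1+ 7)² + (-6-0)² + (2+ 5)²)
  = √(4 + 36 + 36 + 49)
  = √125 = 11.1803

11.1803


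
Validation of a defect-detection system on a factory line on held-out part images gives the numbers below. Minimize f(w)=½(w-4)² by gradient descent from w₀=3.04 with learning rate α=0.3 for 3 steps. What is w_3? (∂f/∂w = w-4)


step 1: grad = 3.04-4 = -0.96; w = 3.04 - 0.3·(-0.96) = 3.328
step 2: grad = 3.328-4 = -0.672; w = 3.328 - 0.3·(-0.672) = 3.5296
step 3: grad = 3.5296-4 = -0.4704; w = 3.5296 - 0.3·(-0.4704) = 3.67072

3.67072


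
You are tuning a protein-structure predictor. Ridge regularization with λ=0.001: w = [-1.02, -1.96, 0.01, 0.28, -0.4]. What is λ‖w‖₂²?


‖w‖₂² = (-1.02)² + (-1.96)² + (0.01)² + (0.28)² + (-0.4)²
     = 1.0404 + 3.8416 + 0.0001 + 0.0784 + 0.16
     = 5.1205
λ·‖w‖₂² = 0.001·5.1205 = 0.005121

0.005121


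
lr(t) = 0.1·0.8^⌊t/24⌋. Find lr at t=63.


n_drops = ⌊63/24⌋ = 2
lr = 0.1·0.8^2 = 0.1·0.64 = 0.064

0.064


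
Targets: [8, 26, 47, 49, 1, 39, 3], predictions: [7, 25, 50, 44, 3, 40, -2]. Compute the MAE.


Absolute errors: |8-7|=1, |26-25|=1, |47-50|=3, |49-44|=5, |1-3|=2, |39-40|=1, |3+ 2|=5
Sum = 18
MAE = 18/7 = 18/7

18/7


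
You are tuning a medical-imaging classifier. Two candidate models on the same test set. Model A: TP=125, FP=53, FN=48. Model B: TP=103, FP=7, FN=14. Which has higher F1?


Model A: P=125/178=0.7022, R=125/173=0.7225, F1=2PR/(P+R)=2TP/(2TP+FP+FN)=250/351=0.7123
Model B: P=103/110=0.9364, R=103/117=0.8803, F1=2PR/(P+R)=2TP/(2TP+FP+FN)=206/227=0.9075
0.7123 < 0.9075 → Model B

Model B


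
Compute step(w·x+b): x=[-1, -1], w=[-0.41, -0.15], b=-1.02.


z = (-1)·(-0.41) + (-1)·(-0.15) - 1.02
  = -0.46
step(z) = 0 (z<0)

0


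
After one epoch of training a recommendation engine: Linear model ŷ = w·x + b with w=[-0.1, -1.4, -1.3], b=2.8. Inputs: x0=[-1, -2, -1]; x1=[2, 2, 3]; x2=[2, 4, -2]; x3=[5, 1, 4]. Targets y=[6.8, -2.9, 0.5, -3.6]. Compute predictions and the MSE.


ŷ0 = (-0.1)·(-1) + (-1.4)·(-2) + (-1.3)·(-1) + 2.8 = 7.0
ŷ1 = (-0.1)·(2) + (-1.4)·(2) + (-1.3)·(3) + 2.8 = -4.1
ŷ2 = (-0.1)·(2) + (-1.4)·(4) + (-1.3)·(-2) + 2.8 = -0.4
ŷ3 = (-0.1)·(5) + (-1.4)·(1) + (-1.3)·(4) + 2.8 = -4.3
errors² = [0.04, 1.44, 0.81, 0.49]
MSE = 2.7800/4 = 0.695

0.695


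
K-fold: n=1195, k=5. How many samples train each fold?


Fold size = 1195/5 = 239
Training per fold = 1195 - 239 = 956

956


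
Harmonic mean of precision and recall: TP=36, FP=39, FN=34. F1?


Precision = 36/75 = 0.48
Recall = 36/70 = 0.5143
F1 = 2·P·R/(P+R) = 2·TP/(2·TP+FP+FN) = 72/(72+39+34) = 72/145 = 0.4966

0.4966


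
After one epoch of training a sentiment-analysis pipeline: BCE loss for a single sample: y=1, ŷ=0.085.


BCE = -[y·ln(p) + (1-y)·ln(1-p)]
= -1·ln(0.085) - 0
= -ln(0.085) = 2.4651

2.4651


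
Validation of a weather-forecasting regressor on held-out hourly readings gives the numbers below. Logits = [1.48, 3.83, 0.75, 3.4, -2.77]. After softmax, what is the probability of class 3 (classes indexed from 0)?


Exponentials: e^1.48=4.3929, e^3.83=46.0625, e^0.75=2.117, e^3.4=29.9641, e^-2.77=0.0627
Sum = 82.5992
Softmax = [0.0532, 0.5577, 0.0256, 0.3628, 0.0008]
p[3] = 29.9641/82.5992 = 0.3628

0.3628


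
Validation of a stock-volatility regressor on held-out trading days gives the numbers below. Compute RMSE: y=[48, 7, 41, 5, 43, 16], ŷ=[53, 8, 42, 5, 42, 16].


MSE = 28/6 = 4.6667
RMSE = √(28/6) = 2.1602

2.1602


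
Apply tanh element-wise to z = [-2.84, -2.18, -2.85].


tanh(-2.84) = -0.9932
tanh(-2.18) = -0.9748
tanh(-2.85) = -0.9933
result = [-0.9932, -0.9748, -0.9933]

[-0.9932, -0.9748, -0.9933]


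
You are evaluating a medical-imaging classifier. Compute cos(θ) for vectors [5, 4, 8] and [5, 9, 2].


A·B = 5·5 + 4·9 + 8·2 = 77
‖A‖ = √105 = 10.247, ‖B‖ = √110 = 10.4881
cos = 77/(√105·√110) = 77/√11550 = 0.7165

0.7165


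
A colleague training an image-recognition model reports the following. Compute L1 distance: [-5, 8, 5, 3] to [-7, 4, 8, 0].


d = |-5+ 7| + |8-4| + |5-8| + |3-0|
  = 2 + 4 + 3 + 3
  = 12

12


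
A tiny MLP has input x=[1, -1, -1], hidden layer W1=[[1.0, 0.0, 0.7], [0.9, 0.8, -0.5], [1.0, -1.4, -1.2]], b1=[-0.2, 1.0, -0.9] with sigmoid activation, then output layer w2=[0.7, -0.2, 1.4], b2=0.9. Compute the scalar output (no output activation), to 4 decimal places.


z1[0] = (1.0)·(1) + (0.0)·(-1) + (0.7)·(-1) - 0.2 = 0.1
z1[1] = (0.9)·(1) + (0.8)·(-1) + (-0.5)·(-1) + 1.0 = 1.6
z1[2] = (1.0)·(1) + (-1.4)·(-1) + (-1.2)·(-1) - 0.9 = 2.7
h = sigmoid(z1) = [0.525, 0.832, 0.937]
output = (0.7)·(0.525) + (-0.2)·(0.832) + (1.4)·(0.937) + 0.9 = 2.4129

2.4129


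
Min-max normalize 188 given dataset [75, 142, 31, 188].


min=31, max=188
(188-31)/(188-31) = 157/157 = 1.0

1.0


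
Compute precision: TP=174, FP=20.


Precision = TP/(TP+FP)
= 174/(174+20)
= 174/194 = 89.69%

89.69%


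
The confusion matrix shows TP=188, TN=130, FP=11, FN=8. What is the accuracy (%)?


Accuracy = (TP+TN)/(TP+TN+FP+FN)
= (188+130)/(337)
= 318/337 = 94.36%

94.36%


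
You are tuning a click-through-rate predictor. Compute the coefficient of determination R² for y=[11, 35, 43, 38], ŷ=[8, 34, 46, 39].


ȳ = 31.75
SS_res = Σ(y-ŷ)² = 20
SS_tot = Σ(y-ȳ)² = 606.75
R² = 1 - SS_res/SS_tot = 1 - 0.033 = 0.967

0.967


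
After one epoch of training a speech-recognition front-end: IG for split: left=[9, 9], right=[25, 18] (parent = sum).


Parent = [34, 27], H_parent = 0.9905
H_left = 1 (n=18), H_right = 0.9808 (n=43)
H_children = (18/61)·1 + (43/61)·0.9808 = 0.9865
IG = 0.9905 - 0.9865 = 0.004

0.004


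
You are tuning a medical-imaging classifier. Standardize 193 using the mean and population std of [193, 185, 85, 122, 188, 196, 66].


μ = 147.8571, σ = 51.64
z = (193 - 147.8571)/51.64 = 0.8742

0.8742


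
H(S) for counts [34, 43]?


Probabilities: [34/77, 43/77] ≈ [0.4416, 0.5584]
H = -((34/77)·log₂(34/77) + (43/77)·log₂(43/77))
  = 0.9901 bits

0.9901 bits


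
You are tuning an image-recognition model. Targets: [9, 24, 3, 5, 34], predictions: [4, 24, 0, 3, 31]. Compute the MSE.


Squared errors: (9-4)²=25, (24-24)²=0, (3-0)²=9, (5-3)²=4, (34-31)²=9
Sum = 47
MSE = 47/5 = 47/5

47/5


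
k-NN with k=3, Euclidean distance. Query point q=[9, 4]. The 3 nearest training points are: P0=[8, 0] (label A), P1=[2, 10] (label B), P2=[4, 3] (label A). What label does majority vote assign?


d(q,P0) = 4.1231  (label A)
d(q,P1) = 9.2195  (label B)
d(q,P2) = 5.099  (label A)
Votes: A=2, B=1
Majority → A

A


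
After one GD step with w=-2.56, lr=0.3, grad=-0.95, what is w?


w_new = w - α·∇
= -2.56 - 0.3·-0.95
= -2.56 + 0.285
= -2.275

-2.275


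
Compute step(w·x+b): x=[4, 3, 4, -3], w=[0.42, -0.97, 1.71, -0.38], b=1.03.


z = (4)·(0.42) + (3)·(-0.97) + (4)·(1.71) + (-3)·(-0.38) + 1.03
  = 7.78
step(z) = 1 (z≥0)

1


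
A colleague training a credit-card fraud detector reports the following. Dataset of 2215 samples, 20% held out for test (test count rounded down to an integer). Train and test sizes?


Test = ⌊2215·20/100⌋ = 443
Train = 2215 - 443 = 1772

Train: 1772, Test: 443


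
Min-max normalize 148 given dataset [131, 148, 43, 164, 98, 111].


min=43, max=164
(148-43)/(164-43) = 105/121 = 0.8678

0.8678


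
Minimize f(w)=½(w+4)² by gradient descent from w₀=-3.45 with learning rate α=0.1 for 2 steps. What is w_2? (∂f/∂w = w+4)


step 1: grad = -3.45+4 = 0.55; w = -3.45 - 0.1·(0.55) = -3.505
step 2: grad = -3.505+4 = 0.495; w = -3.505 - 0.1·(0.495) = -3.5545

-3.5545


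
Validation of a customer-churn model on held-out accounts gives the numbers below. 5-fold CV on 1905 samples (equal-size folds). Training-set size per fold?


Fold size = 1905/5 = 381
Training per fold = 1905 - 381 = 1524

1524


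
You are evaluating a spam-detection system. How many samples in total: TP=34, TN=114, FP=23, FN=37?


Total = TP + TN + FP + FN
= 34 + 114 + 23 + 37
= 208
(Predicted positive: 57, predicted negative: 151)

208


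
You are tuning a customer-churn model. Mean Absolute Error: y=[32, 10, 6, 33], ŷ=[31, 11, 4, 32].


Absolute errors: |32-31|=1, |10-11|=1, |6-4|=2, |33-32|=1
Sum = 5
MAE = 5/4 = 5/4

5/4


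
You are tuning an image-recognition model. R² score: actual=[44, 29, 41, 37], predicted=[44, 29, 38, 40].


ȳ = 37.75
SS_res = Σ(y-ŷ)² = 18
SS_tot = Σ(y-ȳ)² = 126.75
R² = 1 - SS_res/SS_tot = 1 - 0.142 = 0.858

0.858


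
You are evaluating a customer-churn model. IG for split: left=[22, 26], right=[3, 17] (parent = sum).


Parent = [25, 43], H_parent = 0.9488
H_left = 0.995 (n=48), H_right = 0.6098 (n=20)
H_children = (48/68)·0.995 + (20/68)·0.6098 = 0.8817
IG = 0.9488 - 0.8817 = 0.0671

0.0671


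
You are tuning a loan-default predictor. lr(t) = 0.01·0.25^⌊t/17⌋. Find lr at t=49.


n_drops = ⌊49/17⌋ = 2
lr = 0.01·0.25^2 = 0.01·0.0625 = 0.000625

0.000625


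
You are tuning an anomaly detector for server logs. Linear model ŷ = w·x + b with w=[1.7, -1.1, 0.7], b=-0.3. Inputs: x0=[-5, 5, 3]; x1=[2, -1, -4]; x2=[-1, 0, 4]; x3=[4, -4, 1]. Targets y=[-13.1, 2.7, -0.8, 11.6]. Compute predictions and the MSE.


ŷ0 = (1.7)·(-5) + (-1.1)·(5) + (0.7)·(3) - 0.3 = -12.2
ŷ1 = (1.7)·(2) + (-1.1)·(-1) + (0.7)·(-4) - 0.3 = 1.4
ŷ2 = (1.7)·(-1) + (-1.1)·(0) + (0.7)·(4) - 0.3 = 0.8
ŷ3 = (1.7)·(4) + (-1.1)·(-4) + (0.7)·(1) - 0.3 = 11.6
errors² = [0.81, 1.69, 2.56, 0.0]
MSE = 5.0600/4 = 1.265

1.265


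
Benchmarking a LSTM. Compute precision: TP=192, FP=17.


Precision = TP/(TP+FP)
= 192/(192+17)
= 192/209 = 91.87%

91.87%


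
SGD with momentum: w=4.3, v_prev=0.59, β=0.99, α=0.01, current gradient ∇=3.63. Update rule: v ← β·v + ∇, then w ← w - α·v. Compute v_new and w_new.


v_new = 0.99·0.59 + 3.63 = 0.5841 + 3.63 = 4.2141
w_new = 4.3 - 0.01·4.2141 = 4.3 - 0.042141 = 4.257859

v_new=4.2141, w_new=4.257859


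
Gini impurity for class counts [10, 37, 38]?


Probabilities: [10/85, 37/85, 38/85] ≈ [0.1176, 0.4353, 0.4471]
Σpᵢ² = (100 + 1369 + 1444)/85² = 2913/7225
Gini = 1 - Σpᵢ² = 1 - 2913/7225 = 0.5968

0.5968


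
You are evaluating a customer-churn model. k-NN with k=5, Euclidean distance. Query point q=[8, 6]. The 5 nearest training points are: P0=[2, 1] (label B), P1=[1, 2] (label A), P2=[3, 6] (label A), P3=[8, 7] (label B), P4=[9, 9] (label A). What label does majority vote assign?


d(q,P0) = 7.8102  (label B)
d(q,P1) = 8.0623  (label A)
d(q,P2) = 5.0  (label A)
d(q,P3) = 1.0  (label B)
d(q,P4) = 3.1623  (label A)
Votes: A=3, B=2
Majority → A

A
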